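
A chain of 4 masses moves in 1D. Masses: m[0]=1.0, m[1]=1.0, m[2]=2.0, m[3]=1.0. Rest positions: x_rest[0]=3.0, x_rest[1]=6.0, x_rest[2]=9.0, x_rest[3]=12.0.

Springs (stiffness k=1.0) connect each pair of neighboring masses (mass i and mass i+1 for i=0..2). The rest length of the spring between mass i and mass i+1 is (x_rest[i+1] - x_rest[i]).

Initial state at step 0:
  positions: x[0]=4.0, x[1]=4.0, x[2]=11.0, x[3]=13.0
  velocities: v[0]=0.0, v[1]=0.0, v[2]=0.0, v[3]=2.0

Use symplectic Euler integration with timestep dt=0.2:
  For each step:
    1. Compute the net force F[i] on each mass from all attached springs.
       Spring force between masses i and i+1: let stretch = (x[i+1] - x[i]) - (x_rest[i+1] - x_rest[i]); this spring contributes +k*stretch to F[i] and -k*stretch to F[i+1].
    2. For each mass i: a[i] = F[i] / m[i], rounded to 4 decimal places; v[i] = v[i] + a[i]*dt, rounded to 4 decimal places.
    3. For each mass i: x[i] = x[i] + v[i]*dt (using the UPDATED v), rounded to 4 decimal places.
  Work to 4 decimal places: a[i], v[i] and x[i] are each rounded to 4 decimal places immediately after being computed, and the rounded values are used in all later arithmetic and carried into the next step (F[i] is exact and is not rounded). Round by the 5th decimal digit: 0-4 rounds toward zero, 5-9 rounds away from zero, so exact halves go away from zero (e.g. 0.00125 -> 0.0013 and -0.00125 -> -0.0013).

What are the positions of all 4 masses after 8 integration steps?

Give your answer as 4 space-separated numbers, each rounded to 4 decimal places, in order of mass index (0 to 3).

Answer: 2.2724 9.0461 9.6387 15.6042

Derivation:
Step 0: x=[4.0000 4.0000 11.0000 13.0000] v=[0.0000 0.0000 0.0000 2.0000]
Step 1: x=[3.8800 4.2800 10.9000 13.4400] v=[-0.6000 1.4000 -0.5000 2.2000]
Step 2: x=[3.6560 4.8088 10.7184 13.8984] v=[-1.1200 2.6440 -0.9080 2.2920]
Step 3: x=[3.3581 5.5279 10.4822 14.3496] v=[-1.4894 3.5954 -1.1810 2.2560]
Step 4: x=[3.0270 6.3584 10.2243 14.7661] v=[-1.6554 4.1523 -1.2897 2.0825]
Step 5: x=[2.7092 7.2102 9.9799 15.1209] v=[-1.5891 4.2592 -1.2221 1.7741]
Step 6: x=[2.4514 7.9928 9.7829 15.3901] v=[-1.2889 3.9129 -0.9850 1.3459]
Step 7: x=[2.2953 8.6253 9.6622 15.5550] v=[-0.7806 3.1626 -0.6033 0.8245]
Step 8: x=[2.2724 9.0461 9.6387 15.6042] v=[-0.1146 2.1040 -0.1177 0.2459]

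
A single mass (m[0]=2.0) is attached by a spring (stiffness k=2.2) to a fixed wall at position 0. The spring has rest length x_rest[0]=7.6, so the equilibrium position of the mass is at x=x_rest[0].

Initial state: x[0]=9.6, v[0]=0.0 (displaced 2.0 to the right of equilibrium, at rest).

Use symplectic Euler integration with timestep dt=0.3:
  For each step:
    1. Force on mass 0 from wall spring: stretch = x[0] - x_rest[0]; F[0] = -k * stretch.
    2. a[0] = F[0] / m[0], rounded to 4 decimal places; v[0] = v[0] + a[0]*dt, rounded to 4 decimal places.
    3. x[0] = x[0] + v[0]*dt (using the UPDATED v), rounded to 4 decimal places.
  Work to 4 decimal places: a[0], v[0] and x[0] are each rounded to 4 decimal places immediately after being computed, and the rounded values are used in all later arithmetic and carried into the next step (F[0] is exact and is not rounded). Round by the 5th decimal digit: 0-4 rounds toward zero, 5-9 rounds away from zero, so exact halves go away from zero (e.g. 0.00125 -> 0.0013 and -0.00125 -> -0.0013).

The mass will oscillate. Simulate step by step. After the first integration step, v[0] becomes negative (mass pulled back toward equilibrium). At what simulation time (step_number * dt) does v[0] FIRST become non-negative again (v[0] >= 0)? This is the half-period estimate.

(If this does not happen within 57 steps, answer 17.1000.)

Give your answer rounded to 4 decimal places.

Answer: 3.0000

Derivation:
Step 0: x=[9.6000] v=[0.0000]
Step 1: x=[9.4020] v=[-0.6600]
Step 2: x=[9.0256] v=[-1.2547]
Step 3: x=[8.5080] v=[-1.7252]
Step 4: x=[7.9006] v=[-2.0248]
Step 5: x=[7.2634] v=[-2.1240]
Step 6: x=[6.6595] v=[-2.0129]
Step 7: x=[6.1488] v=[-1.7025]
Step 8: x=[5.7817] v=[-1.2236]
Step 9: x=[5.5946] v=[-0.6236]
Step 10: x=[5.6061] v=[0.0382]
First v>=0 after going negative at step 10, time=3.0000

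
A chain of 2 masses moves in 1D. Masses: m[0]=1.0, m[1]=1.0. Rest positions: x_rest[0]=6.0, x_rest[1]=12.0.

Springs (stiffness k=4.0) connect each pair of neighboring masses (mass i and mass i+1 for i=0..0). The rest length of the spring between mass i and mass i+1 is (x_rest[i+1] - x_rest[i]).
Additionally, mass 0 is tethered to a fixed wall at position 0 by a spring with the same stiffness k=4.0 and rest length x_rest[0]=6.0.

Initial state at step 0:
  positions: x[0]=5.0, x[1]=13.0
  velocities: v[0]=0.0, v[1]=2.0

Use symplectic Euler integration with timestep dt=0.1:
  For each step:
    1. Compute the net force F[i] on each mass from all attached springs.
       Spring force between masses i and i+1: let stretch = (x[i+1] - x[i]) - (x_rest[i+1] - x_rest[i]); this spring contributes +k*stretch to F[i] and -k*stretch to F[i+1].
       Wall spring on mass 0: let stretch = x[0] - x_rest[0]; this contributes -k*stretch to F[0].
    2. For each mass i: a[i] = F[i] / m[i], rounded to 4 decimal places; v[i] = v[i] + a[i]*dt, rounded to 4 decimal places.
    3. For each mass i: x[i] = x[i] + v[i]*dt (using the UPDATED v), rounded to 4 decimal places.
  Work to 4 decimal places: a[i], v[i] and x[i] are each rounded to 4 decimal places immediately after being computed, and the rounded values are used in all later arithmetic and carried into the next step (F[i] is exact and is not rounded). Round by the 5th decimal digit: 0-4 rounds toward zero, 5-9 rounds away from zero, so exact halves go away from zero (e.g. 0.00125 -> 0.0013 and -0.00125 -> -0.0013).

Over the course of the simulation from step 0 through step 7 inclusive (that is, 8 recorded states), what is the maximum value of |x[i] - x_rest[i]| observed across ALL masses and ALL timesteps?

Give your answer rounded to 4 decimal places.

Step 0: x=[5.0000 13.0000] v=[0.0000 2.0000]
Step 1: x=[5.1200 13.1200] v=[1.2000 1.2000]
Step 2: x=[5.3552 13.1600] v=[2.3520 0.4000]
Step 3: x=[5.6884 13.1278] v=[3.3318 -0.3219]
Step 4: x=[6.0916 13.0380] v=[4.0322 -0.8977]
Step 5: x=[6.5290 12.9104] v=[4.3741 -1.2763]
Step 6: x=[6.9605 12.7675] v=[4.3151 -1.4289]
Step 7: x=[7.3459 12.6323] v=[3.8537 -1.3517]
Max displacement = 1.3459

Answer: 1.3459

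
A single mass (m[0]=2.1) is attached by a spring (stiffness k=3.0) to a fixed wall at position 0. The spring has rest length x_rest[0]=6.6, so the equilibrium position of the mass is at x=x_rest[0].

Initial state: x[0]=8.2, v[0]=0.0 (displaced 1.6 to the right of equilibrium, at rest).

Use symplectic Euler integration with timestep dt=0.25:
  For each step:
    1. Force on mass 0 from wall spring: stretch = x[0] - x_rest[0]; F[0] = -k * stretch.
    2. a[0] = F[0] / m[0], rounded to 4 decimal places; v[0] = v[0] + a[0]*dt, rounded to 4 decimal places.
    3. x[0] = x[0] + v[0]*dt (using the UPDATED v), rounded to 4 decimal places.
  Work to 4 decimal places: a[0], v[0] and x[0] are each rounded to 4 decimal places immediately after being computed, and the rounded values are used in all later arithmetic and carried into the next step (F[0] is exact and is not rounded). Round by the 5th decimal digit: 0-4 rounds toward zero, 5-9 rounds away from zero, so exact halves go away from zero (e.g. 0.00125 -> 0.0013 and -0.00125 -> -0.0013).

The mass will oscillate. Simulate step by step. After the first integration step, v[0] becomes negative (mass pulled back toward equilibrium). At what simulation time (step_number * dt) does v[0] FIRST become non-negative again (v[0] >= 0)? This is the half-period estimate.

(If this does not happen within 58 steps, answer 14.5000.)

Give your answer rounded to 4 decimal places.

Step 0: x=[8.2000] v=[0.0000]
Step 1: x=[8.0572] v=[-0.5714]
Step 2: x=[7.7843] v=[-1.0918]
Step 3: x=[7.4056] v=[-1.5148]
Step 4: x=[6.9550] v=[-1.8025]
Step 5: x=[6.4727] v=[-1.9293]
Step 6: x=[6.0018] v=[-1.8838]
Step 7: x=[5.5843] v=[-1.6702]
Step 8: x=[5.2574] v=[-1.3075]
Step 9: x=[5.0504] v=[-0.8280]
Step 10: x=[4.9818] v=[-0.2746]
Step 11: x=[5.0576] v=[0.3033]
First v>=0 after going negative at step 11, time=2.7500

Answer: 2.7500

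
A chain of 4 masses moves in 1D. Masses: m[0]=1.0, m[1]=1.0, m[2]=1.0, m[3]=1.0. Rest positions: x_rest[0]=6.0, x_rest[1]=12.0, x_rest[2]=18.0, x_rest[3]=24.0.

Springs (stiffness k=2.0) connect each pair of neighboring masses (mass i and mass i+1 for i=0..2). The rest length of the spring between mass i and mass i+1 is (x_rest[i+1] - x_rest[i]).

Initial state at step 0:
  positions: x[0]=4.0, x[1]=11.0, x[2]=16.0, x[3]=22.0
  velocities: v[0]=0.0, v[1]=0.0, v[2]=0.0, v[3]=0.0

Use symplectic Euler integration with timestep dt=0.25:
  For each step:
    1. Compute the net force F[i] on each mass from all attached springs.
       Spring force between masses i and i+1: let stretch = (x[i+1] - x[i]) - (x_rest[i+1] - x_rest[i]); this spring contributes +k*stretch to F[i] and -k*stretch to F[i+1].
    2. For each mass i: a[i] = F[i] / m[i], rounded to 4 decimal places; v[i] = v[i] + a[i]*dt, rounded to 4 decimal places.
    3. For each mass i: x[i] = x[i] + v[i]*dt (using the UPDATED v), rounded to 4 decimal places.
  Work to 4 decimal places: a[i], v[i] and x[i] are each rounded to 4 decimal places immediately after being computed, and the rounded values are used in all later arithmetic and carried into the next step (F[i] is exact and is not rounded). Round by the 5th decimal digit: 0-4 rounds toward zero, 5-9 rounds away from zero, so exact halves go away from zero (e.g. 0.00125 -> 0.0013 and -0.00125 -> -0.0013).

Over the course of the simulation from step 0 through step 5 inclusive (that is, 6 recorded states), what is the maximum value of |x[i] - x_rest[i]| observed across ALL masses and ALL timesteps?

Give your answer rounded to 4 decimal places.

Answer: 2.3778

Derivation:
Step 0: x=[4.0000 11.0000 16.0000 22.0000] v=[0.0000 0.0000 0.0000 0.0000]
Step 1: x=[4.1250 10.7500 16.1250 22.0000] v=[0.5000 -1.0000 0.5000 0.0000]
Step 2: x=[4.3281 10.3438 16.3125 22.0156] v=[0.8125 -1.6250 0.7500 0.0625]
Step 3: x=[4.5332 9.9317 16.4668 22.0684] v=[0.8204 -1.6485 0.6172 0.2110]
Step 4: x=[4.6631 9.6617 16.5044 22.1710] v=[0.5197 -1.0802 0.1505 0.4102]
Step 5: x=[4.6679 9.6222 16.3950 22.3152] v=[0.0190 -0.1582 -0.4376 0.5769]
Max displacement = 2.3778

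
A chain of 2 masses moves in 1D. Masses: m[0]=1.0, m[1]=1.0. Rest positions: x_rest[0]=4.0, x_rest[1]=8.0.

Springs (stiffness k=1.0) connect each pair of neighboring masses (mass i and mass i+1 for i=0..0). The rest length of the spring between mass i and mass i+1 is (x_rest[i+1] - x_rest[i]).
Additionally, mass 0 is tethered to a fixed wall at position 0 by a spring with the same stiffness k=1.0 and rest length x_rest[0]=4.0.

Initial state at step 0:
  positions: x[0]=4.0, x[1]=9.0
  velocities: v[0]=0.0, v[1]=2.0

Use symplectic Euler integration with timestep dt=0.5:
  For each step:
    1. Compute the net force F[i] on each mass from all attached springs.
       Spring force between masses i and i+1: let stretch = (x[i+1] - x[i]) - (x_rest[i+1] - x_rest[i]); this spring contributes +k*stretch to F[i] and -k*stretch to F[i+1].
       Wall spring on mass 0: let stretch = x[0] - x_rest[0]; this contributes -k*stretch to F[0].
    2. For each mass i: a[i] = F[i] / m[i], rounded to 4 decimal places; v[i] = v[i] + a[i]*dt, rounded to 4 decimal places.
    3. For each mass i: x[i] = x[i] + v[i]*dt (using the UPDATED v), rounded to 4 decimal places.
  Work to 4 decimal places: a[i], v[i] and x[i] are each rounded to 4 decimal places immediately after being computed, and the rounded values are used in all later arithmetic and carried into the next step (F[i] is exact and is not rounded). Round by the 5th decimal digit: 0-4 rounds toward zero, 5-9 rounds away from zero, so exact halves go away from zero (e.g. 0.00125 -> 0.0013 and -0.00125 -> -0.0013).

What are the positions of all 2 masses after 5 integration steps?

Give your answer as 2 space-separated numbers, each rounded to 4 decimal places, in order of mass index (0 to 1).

Answer: 5.9835 9.9121

Derivation:
Step 0: x=[4.0000 9.0000] v=[0.0000 2.0000]
Step 1: x=[4.2500 9.7500] v=[0.5000 1.5000]
Step 2: x=[4.8125 10.1250] v=[1.1250 0.7500]
Step 3: x=[5.5000 10.1719] v=[1.3750 0.0938]
Step 4: x=[5.9805 10.0508] v=[0.9610 -0.2422]
Step 5: x=[5.9835 9.9121] v=[0.0059 -0.2774]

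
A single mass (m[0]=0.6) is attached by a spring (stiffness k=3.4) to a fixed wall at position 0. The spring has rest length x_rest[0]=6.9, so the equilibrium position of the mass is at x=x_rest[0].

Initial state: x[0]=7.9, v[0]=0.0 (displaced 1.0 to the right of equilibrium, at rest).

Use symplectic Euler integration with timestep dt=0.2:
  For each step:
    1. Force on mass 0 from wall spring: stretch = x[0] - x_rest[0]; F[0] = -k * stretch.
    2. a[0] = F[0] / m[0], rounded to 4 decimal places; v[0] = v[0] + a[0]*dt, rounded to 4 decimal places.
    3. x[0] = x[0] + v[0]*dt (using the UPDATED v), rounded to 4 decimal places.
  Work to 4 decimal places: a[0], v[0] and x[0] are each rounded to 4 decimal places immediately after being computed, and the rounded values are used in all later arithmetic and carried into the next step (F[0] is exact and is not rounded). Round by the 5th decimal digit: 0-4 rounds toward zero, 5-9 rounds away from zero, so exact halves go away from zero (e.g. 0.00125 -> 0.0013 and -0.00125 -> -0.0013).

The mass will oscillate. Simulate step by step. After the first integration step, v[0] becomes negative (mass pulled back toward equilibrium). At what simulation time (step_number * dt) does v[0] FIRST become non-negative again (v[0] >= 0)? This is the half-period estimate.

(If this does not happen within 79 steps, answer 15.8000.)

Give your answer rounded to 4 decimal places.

Answer: 1.4000

Derivation:
Step 0: x=[7.9000] v=[0.0000]
Step 1: x=[7.6733] v=[-1.1333]
Step 2: x=[7.2714] v=[-2.0097]
Step 3: x=[6.7853] v=[-2.4306]
Step 4: x=[6.3252] v=[-2.3006]
Step 5: x=[5.9954] v=[-1.6492]
Step 6: x=[5.8706] v=[-0.6240]
Step 7: x=[5.9791] v=[0.5427]
First v>=0 after going negative at step 7, time=1.4000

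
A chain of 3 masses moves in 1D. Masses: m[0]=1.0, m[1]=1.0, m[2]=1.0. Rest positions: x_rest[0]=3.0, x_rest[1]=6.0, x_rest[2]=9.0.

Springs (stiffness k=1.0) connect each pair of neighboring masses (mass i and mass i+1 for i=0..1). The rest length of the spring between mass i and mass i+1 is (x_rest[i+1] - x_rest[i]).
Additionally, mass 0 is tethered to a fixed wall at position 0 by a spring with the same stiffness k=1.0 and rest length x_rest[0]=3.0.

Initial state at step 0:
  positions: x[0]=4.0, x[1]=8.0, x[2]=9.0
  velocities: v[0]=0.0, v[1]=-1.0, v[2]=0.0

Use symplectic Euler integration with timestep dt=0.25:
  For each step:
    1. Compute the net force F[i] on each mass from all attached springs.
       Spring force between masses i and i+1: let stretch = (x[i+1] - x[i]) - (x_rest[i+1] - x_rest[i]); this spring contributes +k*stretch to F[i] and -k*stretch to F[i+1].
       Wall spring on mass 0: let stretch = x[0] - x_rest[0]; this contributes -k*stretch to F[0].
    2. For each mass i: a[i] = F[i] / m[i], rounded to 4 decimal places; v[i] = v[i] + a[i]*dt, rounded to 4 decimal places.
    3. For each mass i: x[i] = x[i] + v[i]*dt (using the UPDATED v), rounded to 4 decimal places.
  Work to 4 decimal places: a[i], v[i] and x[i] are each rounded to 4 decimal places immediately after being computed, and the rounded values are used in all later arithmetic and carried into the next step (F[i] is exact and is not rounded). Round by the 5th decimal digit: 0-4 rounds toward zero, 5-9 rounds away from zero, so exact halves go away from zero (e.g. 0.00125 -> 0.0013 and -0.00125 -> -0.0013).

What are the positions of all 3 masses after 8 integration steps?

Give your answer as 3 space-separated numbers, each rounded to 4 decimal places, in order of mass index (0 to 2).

Step 0: x=[4.0000 8.0000 9.0000] v=[0.0000 -1.0000 0.0000]
Step 1: x=[4.0000 7.5625 9.1250] v=[0.0000 -1.7500 0.5000]
Step 2: x=[3.9727 7.0000 9.3399] v=[-0.1094 -2.2500 0.8594]
Step 3: x=[3.8863 6.3945 9.5960] v=[-0.3458 -2.4219 1.0244]
Step 4: x=[3.7137 5.8324 9.8395] v=[-0.6903 -2.2486 0.9740]
Step 5: x=[3.4414 5.3883 10.0201] v=[-1.0891 -1.7765 0.7222]
Step 6: x=[3.0757 5.1120 10.0987] v=[-1.4627 -1.1053 0.3143]
Step 7: x=[2.6451 5.0201 10.0531] v=[-1.7226 -0.3677 -0.1824]
Step 8: x=[2.1976 5.0943 9.8804] v=[-1.7901 0.2968 -0.6907]

Answer: 2.1976 5.0943 9.8804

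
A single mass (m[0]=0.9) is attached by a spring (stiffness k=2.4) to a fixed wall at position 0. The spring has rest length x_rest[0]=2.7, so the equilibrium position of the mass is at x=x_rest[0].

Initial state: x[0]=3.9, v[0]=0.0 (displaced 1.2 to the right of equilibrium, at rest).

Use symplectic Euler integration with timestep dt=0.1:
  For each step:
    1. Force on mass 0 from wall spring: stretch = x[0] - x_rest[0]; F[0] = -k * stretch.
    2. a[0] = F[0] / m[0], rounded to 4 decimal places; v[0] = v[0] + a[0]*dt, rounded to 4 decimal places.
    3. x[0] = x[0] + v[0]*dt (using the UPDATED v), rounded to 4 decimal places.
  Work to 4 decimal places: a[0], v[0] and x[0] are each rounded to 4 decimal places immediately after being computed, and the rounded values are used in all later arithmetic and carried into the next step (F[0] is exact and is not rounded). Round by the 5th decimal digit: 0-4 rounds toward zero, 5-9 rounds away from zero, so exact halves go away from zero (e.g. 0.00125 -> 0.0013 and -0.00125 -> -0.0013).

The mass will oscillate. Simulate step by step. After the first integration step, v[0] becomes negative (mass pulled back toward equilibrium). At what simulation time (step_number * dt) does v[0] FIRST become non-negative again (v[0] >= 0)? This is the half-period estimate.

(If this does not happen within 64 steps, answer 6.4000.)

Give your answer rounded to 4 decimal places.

Answer: 2.0000

Derivation:
Step 0: x=[3.9000] v=[0.0000]
Step 1: x=[3.8680] v=[-0.3200]
Step 2: x=[3.8049] v=[-0.6315]
Step 3: x=[3.7123] v=[-0.9261]
Step 4: x=[3.5927] v=[-1.1961]
Step 5: x=[3.4493] v=[-1.4342]
Step 6: x=[3.2859] v=[-1.6340]
Step 7: x=[3.1069] v=[-1.7902]
Step 8: x=[2.9170] v=[-1.8987]
Step 9: x=[2.7213] v=[-1.9566]
Step 10: x=[2.5251] v=[-1.9623]
Step 11: x=[2.3335] v=[-1.9157]
Step 12: x=[2.1517] v=[-1.8180]
Step 13: x=[1.9845] v=[-1.6718]
Step 14: x=[1.8364] v=[-1.4810]
Step 15: x=[1.7113] v=[-1.2507]
Step 16: x=[1.6126] v=[-0.9871]
Step 17: x=[1.5429] v=[-0.6971]
Step 18: x=[1.5041] v=[-0.3885]
Step 19: x=[1.4971] v=[-0.0696]
Step 20: x=[1.5222] v=[0.2512]
First v>=0 after going negative at step 20, time=2.0000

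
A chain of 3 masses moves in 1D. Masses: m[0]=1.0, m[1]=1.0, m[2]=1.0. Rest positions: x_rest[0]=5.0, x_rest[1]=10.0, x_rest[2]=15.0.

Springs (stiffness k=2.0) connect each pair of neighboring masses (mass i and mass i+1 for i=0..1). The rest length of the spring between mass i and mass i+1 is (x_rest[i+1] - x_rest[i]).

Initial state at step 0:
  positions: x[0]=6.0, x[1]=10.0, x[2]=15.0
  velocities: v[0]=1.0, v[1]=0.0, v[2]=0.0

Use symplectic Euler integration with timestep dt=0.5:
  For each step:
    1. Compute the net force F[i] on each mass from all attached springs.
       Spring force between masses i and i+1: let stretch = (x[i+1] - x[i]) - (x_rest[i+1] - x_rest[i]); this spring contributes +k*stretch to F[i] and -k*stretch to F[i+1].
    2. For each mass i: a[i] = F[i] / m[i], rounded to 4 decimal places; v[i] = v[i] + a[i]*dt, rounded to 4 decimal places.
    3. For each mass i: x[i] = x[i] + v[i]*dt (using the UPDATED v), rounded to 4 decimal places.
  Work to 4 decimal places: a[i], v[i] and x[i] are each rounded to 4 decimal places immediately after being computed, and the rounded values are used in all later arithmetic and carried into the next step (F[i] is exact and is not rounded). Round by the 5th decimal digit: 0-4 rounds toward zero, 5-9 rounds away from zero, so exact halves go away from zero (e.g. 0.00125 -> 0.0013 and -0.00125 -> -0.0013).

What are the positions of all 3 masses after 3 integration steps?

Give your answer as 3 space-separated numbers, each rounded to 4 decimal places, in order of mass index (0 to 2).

Answer: 5.6250 11.0000 15.8750

Derivation:
Step 0: x=[6.0000 10.0000 15.0000] v=[1.0000 0.0000 0.0000]
Step 1: x=[6.0000 10.5000 15.0000] v=[0.0000 1.0000 0.0000]
Step 2: x=[5.7500 11.0000 15.2500] v=[-0.5000 1.0000 0.5000]
Step 3: x=[5.6250 11.0000 15.8750] v=[-0.2500 0.0000 1.2500]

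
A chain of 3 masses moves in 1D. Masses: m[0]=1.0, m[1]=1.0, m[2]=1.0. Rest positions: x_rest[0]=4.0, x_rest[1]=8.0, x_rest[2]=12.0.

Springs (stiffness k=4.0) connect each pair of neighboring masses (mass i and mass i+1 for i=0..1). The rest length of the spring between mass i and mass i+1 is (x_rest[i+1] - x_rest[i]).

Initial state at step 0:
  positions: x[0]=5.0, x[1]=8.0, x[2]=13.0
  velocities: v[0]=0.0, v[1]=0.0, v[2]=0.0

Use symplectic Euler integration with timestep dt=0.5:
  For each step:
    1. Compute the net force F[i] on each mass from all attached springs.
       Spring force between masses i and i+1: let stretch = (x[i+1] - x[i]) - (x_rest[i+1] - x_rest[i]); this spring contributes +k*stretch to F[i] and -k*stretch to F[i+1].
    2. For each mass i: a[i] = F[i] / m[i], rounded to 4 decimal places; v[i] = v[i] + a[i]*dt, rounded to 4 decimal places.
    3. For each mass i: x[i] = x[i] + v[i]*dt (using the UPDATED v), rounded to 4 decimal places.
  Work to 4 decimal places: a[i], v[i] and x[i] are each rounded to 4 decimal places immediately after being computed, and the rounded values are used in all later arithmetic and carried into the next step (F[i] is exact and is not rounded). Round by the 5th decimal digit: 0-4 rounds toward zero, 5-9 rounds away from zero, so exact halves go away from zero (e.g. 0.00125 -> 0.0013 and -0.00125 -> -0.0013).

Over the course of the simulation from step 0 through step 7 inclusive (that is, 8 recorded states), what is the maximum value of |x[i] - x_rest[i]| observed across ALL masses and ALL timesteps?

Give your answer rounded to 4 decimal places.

Answer: 2.0000

Derivation:
Step 0: x=[5.0000 8.0000 13.0000] v=[0.0000 0.0000 0.0000]
Step 1: x=[4.0000 10.0000 12.0000] v=[-2.0000 4.0000 -2.0000]
Step 2: x=[5.0000 8.0000 13.0000] v=[2.0000 -4.0000 2.0000]
Step 3: x=[5.0000 8.0000 13.0000] v=[0.0000 0.0000 0.0000]
Step 4: x=[4.0000 10.0000 12.0000] v=[-2.0000 4.0000 -2.0000]
Step 5: x=[5.0000 8.0000 13.0000] v=[2.0000 -4.0000 2.0000]
Step 6: x=[5.0000 8.0000 13.0000] v=[0.0000 0.0000 0.0000]
Step 7: x=[4.0000 10.0000 12.0000] v=[-2.0000 4.0000 -2.0000]
Max displacement = 2.0000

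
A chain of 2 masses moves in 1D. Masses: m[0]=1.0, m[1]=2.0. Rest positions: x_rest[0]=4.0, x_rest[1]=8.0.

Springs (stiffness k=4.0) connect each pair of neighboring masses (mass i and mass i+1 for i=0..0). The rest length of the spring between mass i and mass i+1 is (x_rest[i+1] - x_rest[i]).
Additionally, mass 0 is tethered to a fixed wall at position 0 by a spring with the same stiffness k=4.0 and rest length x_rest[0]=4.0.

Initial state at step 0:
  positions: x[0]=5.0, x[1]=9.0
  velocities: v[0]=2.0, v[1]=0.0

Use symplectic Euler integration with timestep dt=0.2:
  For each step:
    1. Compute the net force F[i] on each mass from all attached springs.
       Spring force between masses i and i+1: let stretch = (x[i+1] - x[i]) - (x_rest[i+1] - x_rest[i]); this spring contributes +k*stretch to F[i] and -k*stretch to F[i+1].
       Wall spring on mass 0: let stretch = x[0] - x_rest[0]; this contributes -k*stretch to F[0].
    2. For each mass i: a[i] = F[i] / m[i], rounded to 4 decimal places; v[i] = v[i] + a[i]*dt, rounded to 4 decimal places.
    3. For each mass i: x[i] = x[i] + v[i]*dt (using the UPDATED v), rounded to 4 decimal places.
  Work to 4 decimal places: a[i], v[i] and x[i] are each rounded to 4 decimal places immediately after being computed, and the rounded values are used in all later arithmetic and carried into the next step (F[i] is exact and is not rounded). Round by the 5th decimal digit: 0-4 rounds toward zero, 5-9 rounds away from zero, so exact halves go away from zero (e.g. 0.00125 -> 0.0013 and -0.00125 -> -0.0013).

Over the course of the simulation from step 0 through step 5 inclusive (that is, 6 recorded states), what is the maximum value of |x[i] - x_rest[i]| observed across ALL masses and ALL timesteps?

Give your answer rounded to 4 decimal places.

Answer: 1.2432

Derivation:
Step 0: x=[5.0000 9.0000] v=[2.0000 0.0000]
Step 1: x=[5.2400 9.0000] v=[1.2000 0.0000]
Step 2: x=[5.2432 9.0192] v=[0.0160 0.0960]
Step 3: x=[5.0116 9.0563] v=[-1.1578 0.1856]
Step 4: x=[4.6253 9.0898] v=[-1.9313 0.1677]
Step 5: x=[4.2133 9.0862] v=[-2.0599 -0.0181]
Max displacement = 1.2432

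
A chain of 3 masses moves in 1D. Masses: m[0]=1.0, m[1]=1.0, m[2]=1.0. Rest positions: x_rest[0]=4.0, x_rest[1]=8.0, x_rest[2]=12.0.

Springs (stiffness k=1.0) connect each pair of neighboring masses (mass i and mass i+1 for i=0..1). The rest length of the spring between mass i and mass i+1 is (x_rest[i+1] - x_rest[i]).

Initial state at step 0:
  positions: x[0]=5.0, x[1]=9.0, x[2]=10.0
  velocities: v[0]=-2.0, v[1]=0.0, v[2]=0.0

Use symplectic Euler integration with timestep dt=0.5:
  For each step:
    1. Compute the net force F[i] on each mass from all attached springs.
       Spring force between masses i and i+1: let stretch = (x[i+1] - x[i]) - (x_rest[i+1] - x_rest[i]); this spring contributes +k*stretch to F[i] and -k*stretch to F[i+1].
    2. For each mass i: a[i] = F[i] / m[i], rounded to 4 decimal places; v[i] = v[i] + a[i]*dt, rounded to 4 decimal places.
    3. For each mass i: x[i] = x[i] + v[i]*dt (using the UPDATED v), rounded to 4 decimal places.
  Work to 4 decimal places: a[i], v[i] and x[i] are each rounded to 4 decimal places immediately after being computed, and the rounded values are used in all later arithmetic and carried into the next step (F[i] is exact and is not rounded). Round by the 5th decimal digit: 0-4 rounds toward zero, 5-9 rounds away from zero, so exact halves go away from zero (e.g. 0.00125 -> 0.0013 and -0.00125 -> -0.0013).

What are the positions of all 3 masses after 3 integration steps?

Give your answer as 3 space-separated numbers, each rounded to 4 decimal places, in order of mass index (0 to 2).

Step 0: x=[5.0000 9.0000 10.0000] v=[-2.0000 0.0000 0.0000]
Step 1: x=[4.0000 8.2500 10.7500] v=[-2.0000 -1.5000 1.5000]
Step 2: x=[3.0625 7.0625 11.8750] v=[-1.8750 -2.3750 2.2500]
Step 3: x=[2.1250 6.0781 12.7969] v=[-1.8750 -1.9688 1.8438]

Answer: 2.1250 6.0781 12.7969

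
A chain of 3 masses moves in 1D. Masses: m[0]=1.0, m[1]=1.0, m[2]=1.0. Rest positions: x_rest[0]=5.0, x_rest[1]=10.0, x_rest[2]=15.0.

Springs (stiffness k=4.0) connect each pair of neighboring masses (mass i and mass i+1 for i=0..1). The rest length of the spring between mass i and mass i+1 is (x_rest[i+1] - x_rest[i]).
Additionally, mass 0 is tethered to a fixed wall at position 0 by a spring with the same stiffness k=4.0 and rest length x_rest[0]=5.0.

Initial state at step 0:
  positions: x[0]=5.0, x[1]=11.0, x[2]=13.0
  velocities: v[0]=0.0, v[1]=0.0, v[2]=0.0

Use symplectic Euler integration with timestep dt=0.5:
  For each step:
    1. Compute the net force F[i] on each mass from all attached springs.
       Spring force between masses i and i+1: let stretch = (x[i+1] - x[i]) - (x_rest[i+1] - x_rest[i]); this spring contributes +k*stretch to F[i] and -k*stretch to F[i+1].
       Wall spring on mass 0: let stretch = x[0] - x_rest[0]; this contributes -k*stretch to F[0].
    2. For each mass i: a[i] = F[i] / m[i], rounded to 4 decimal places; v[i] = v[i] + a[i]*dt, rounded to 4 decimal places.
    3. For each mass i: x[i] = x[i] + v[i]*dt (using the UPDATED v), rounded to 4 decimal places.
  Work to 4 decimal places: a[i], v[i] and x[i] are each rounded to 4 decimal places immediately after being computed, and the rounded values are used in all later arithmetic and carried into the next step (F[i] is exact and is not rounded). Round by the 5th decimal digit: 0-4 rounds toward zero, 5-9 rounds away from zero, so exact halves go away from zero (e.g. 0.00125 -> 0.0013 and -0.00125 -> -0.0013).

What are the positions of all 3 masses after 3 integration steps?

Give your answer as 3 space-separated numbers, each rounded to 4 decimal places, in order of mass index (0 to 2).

Step 0: x=[5.0000 11.0000 13.0000] v=[0.0000 0.0000 0.0000]
Step 1: x=[6.0000 7.0000 16.0000] v=[2.0000 -8.0000 6.0000]
Step 2: x=[2.0000 11.0000 15.0000] v=[-8.0000 8.0000 -2.0000]
Step 3: x=[5.0000 10.0000 15.0000] v=[6.0000 -2.0000 0.0000]

Answer: 5.0000 10.0000 15.0000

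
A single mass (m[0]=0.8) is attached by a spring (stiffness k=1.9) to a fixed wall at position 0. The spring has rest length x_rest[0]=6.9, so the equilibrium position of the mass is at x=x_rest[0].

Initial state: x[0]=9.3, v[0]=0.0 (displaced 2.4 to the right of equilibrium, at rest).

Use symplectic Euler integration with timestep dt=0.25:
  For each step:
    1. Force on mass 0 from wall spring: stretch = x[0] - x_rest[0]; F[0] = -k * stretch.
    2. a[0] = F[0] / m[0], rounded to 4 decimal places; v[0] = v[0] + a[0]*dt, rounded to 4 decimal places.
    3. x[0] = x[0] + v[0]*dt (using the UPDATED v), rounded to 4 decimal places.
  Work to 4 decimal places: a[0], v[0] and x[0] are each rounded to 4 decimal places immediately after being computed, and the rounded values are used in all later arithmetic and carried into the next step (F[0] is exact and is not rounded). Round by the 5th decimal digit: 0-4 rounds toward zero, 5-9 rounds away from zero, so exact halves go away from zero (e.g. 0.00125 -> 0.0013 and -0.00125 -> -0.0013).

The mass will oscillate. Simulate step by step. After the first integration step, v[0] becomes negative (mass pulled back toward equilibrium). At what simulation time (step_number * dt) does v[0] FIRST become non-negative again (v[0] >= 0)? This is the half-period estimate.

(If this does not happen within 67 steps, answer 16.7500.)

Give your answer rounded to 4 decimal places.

Step 0: x=[9.3000] v=[0.0000]
Step 1: x=[8.9438] v=[-1.4250]
Step 2: x=[8.2842] v=[-2.6385]
Step 3: x=[7.4191] v=[-3.4604]
Step 4: x=[6.4770] v=[-3.7686]
Step 5: x=[5.5976] v=[-3.5175]
Step 6: x=[4.9116] v=[-2.7442]
Step 7: x=[4.5207] v=[-1.5636]
Step 8: x=[4.4830] v=[-0.1509]
Step 9: x=[4.8041] v=[1.2842]
First v>=0 after going negative at step 9, time=2.2500

Answer: 2.2500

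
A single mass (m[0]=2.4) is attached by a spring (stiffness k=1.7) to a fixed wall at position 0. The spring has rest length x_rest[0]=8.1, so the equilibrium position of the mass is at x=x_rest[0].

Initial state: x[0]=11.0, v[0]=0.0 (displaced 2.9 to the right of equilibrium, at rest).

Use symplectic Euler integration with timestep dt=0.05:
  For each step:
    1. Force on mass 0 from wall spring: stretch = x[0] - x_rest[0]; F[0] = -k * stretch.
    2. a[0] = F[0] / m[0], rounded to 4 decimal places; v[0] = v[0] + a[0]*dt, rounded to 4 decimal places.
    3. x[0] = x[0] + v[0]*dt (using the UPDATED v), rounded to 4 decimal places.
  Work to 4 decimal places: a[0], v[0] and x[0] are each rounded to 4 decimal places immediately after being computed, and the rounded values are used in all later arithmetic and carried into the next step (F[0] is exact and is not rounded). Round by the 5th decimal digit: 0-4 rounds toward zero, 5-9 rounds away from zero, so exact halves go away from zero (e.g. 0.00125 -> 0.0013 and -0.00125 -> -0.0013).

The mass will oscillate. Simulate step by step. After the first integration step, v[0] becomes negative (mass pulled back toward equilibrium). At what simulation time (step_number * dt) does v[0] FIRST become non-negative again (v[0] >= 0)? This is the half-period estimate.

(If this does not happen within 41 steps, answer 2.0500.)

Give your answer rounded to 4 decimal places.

Step 0: x=[11.0000] v=[0.0000]
Step 1: x=[10.9949] v=[-0.1027]
Step 2: x=[10.9846] v=[-0.2052]
Step 3: x=[10.9692] v=[-0.3074]
Step 4: x=[10.9488] v=[-0.4090]
Step 5: x=[10.9233] v=[-0.5099]
Step 6: x=[10.8928] v=[-0.6099]
Step 7: x=[10.8574] v=[-0.7088]
Step 8: x=[10.8171] v=[-0.8065]
Step 9: x=[10.7720] v=[-0.9027]
Step 10: x=[10.7221] v=[-0.9973]
Step 11: x=[10.6676] v=[-1.0902]
Step 12: x=[10.6085] v=[-1.1811]
Step 13: x=[10.5450] v=[-1.2699]
Step 14: x=[10.4772] v=[-1.3565]
Step 15: x=[10.4052] v=[-1.4407]
Step 16: x=[10.3291] v=[-1.5223]
Step 17: x=[10.2490] v=[-1.6012]
Step 18: x=[10.1651] v=[-1.6773]
Step 19: x=[10.0776] v=[-1.7504]
Step 20: x=[9.9866] v=[-1.8204]
Step 21: x=[9.8922] v=[-1.8872]
Step 22: x=[9.7947] v=[-1.9507]
Step 23: x=[9.6942] v=[-2.0107]
Step 24: x=[9.5908] v=[-2.0672]
Step 25: x=[9.4848] v=[-2.1200]
Step 26: x=[9.3764] v=[-2.1690]
Step 27: x=[9.2657] v=[-2.2142]
Step 28: x=[9.1529] v=[-2.2555]
Step 29: x=[9.0383] v=[-2.2928]
Step 30: x=[8.9220] v=[-2.3260]
Step 31: x=[8.8042] v=[-2.3551]
Step 32: x=[8.6852] v=[-2.3800]
Step 33: x=[8.5652] v=[-2.4007]
Step 34: x=[8.4443] v=[-2.4172]
Step 35: x=[8.3228] v=[-2.4294]
Step 36: x=[8.2009] v=[-2.4373]
Step 37: x=[8.0789] v=[-2.4409]
Step 38: x=[7.9569] v=[-2.4402]
Step 39: x=[7.8351] v=[-2.4351]
Step 40: x=[7.7138] v=[-2.4257]
Step 41: x=[7.5932] v=[-2.4120]
v[0] did not become non-negative within 41 steps; using fallback time=2.0500

Answer: 2.0500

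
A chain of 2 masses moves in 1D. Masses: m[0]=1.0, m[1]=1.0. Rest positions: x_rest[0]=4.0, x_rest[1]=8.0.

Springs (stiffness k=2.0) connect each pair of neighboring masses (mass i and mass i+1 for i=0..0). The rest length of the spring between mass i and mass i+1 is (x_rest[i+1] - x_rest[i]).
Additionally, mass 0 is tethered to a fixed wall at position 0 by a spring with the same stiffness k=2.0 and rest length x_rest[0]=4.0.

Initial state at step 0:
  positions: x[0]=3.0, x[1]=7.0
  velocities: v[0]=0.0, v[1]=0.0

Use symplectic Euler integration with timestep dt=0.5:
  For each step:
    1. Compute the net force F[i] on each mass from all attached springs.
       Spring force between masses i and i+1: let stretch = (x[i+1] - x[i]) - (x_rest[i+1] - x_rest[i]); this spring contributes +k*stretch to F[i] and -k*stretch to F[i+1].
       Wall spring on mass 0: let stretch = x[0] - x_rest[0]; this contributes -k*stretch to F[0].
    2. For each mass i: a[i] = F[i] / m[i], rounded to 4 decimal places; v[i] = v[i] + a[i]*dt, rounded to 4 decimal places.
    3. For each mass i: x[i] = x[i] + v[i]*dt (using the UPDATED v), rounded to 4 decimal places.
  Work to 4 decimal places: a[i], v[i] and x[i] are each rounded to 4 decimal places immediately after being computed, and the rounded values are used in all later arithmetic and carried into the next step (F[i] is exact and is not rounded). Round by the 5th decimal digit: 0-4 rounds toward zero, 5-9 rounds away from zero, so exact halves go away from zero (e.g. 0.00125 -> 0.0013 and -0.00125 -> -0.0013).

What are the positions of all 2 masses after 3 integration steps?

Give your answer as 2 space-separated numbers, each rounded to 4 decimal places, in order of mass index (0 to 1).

Answer: 4.1250 7.8750

Derivation:
Step 0: x=[3.0000 7.0000] v=[0.0000 0.0000]
Step 1: x=[3.5000 7.0000] v=[1.0000 0.0000]
Step 2: x=[4.0000 7.2500] v=[1.0000 0.5000]
Step 3: x=[4.1250 7.8750] v=[0.2500 1.2500]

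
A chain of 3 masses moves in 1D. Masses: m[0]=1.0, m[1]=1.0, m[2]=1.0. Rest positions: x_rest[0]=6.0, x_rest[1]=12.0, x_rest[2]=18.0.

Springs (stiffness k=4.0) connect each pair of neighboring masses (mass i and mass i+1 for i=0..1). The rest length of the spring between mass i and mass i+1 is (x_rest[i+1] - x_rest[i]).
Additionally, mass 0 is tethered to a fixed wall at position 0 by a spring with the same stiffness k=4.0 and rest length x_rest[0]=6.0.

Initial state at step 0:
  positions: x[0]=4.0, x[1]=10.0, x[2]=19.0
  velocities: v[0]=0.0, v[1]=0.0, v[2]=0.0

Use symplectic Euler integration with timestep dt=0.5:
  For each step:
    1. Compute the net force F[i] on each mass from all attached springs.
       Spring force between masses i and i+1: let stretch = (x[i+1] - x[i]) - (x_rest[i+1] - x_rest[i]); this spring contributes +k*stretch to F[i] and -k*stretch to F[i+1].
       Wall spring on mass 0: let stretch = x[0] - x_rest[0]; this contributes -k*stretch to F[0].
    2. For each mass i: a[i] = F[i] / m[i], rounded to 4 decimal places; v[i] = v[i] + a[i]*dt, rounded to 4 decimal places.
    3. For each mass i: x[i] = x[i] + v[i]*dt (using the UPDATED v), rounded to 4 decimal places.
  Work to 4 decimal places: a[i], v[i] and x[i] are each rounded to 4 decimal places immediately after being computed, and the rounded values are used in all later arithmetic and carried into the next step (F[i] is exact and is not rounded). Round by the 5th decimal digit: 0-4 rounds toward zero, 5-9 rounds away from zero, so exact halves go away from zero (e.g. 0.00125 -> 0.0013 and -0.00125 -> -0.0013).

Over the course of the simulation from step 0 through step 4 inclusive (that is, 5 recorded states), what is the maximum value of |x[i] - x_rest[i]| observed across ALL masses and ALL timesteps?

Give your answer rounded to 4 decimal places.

Step 0: x=[4.0000 10.0000 19.0000] v=[0.0000 0.0000 0.0000]
Step 1: x=[6.0000 13.0000 16.0000] v=[4.0000 6.0000 -6.0000]
Step 2: x=[9.0000 12.0000 16.0000] v=[6.0000 -2.0000 0.0000]
Step 3: x=[6.0000 12.0000 18.0000] v=[-6.0000 0.0000 4.0000]
Step 4: x=[3.0000 12.0000 20.0000] v=[-6.0000 0.0000 4.0000]
Max displacement = 3.0000

Answer: 3.0000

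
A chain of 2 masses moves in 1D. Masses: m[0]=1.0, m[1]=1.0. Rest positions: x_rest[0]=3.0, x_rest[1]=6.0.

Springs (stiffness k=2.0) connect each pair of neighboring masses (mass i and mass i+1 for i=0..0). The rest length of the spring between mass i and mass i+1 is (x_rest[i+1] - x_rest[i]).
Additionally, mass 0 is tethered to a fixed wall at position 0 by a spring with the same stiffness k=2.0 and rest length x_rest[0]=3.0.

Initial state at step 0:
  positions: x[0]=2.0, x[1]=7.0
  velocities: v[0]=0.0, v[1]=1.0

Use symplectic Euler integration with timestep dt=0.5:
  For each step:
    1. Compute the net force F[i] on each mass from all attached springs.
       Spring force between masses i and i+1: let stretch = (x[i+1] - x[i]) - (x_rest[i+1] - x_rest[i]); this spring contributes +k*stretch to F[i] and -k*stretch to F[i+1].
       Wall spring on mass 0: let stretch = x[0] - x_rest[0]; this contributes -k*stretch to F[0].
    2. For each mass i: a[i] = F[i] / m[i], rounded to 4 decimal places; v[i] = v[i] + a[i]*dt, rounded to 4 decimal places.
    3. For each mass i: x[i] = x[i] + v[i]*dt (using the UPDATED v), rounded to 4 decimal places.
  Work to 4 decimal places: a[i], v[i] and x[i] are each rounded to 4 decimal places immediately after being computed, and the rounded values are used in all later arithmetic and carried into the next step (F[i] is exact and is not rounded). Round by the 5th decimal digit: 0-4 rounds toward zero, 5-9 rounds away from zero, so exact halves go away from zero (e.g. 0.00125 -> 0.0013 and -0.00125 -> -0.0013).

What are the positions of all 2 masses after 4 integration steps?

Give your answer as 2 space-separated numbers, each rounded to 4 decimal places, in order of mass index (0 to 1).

Answer: 2.6875 7.1875

Derivation:
Step 0: x=[2.0000 7.0000] v=[0.0000 1.0000]
Step 1: x=[3.5000 6.5000] v=[3.0000 -1.0000]
Step 2: x=[4.7500 6.0000] v=[2.5000 -1.0000]
Step 3: x=[4.2500 6.3750] v=[-1.0000 0.7500]
Step 4: x=[2.6875 7.1875] v=[-3.1250 1.6250]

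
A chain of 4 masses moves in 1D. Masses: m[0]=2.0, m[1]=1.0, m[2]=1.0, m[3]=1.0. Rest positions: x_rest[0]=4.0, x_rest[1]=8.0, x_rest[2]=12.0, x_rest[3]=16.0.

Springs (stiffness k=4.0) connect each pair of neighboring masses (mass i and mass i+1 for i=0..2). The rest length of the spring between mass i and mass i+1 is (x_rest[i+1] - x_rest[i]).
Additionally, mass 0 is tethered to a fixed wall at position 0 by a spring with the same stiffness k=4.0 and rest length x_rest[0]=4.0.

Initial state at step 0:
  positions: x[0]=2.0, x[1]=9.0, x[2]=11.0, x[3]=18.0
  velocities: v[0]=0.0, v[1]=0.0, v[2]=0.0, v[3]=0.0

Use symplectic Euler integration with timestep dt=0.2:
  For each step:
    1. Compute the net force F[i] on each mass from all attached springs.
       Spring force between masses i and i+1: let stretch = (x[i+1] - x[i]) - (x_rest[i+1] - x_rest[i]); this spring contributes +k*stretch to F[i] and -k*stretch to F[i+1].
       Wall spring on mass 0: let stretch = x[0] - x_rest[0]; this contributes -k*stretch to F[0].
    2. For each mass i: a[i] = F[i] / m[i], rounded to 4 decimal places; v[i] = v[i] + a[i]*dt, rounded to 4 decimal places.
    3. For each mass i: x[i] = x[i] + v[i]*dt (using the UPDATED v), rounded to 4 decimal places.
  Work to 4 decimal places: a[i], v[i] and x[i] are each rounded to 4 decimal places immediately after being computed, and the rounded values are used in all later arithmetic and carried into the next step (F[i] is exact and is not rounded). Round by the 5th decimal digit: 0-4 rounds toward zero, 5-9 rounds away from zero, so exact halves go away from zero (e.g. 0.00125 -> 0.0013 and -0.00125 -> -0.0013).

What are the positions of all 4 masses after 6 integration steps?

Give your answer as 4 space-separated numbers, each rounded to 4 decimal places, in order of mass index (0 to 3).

Step 0: x=[2.0000 9.0000 11.0000 18.0000] v=[0.0000 0.0000 0.0000 0.0000]
Step 1: x=[2.4000 8.2000 11.8000 17.5200] v=[2.0000 -4.0000 4.0000 -2.4000]
Step 2: x=[3.0720 7.0480 12.9392 16.7648] v=[3.3600 -5.7600 5.6960 -3.7760]
Step 3: x=[3.8163 6.2024 13.7479 16.0375] v=[3.7216 -4.2278 4.0435 -3.6365]
Step 4: x=[4.4462 6.1823 13.7157 15.5839] v=[3.1495 -0.1003 -0.1612 -2.2682]
Step 5: x=[4.8593 7.0898 12.7770 15.4713] v=[2.0655 4.5375 -4.6934 -0.5628]
Step 6: x=[5.0621 8.5504 11.3595 15.5677] v=[1.0140 7.3029 -7.0877 0.4818]

Answer: 5.0621 8.5504 11.3595 15.5677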